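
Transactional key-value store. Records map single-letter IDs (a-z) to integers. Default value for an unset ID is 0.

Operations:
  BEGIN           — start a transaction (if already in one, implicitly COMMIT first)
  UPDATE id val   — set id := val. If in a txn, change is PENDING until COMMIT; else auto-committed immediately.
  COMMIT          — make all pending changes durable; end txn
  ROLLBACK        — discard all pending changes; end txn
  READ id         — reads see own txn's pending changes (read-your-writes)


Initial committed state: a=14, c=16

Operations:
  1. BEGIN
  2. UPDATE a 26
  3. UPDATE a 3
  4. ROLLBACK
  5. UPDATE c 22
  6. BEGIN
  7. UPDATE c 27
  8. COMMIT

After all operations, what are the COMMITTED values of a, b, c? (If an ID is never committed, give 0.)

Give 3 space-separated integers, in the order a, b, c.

Initial committed: {a=14, c=16}
Op 1: BEGIN: in_txn=True, pending={}
Op 2: UPDATE a=26 (pending; pending now {a=26})
Op 3: UPDATE a=3 (pending; pending now {a=3})
Op 4: ROLLBACK: discarded pending ['a']; in_txn=False
Op 5: UPDATE c=22 (auto-commit; committed c=22)
Op 6: BEGIN: in_txn=True, pending={}
Op 7: UPDATE c=27 (pending; pending now {c=27})
Op 8: COMMIT: merged ['c'] into committed; committed now {a=14, c=27}
Final committed: {a=14, c=27}

Answer: 14 0 27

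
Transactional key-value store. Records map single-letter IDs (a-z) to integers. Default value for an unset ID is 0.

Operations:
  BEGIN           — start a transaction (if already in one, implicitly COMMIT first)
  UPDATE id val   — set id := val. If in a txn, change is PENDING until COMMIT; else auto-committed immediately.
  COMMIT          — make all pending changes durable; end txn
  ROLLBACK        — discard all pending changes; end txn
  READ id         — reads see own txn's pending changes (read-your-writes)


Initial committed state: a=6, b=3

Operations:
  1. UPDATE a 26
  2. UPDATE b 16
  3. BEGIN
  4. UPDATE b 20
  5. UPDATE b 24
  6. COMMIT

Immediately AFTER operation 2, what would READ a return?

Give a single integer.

Answer: 26

Derivation:
Initial committed: {a=6, b=3}
Op 1: UPDATE a=26 (auto-commit; committed a=26)
Op 2: UPDATE b=16 (auto-commit; committed b=16)
After op 2: visible(a) = 26 (pending={}, committed={a=26, b=16})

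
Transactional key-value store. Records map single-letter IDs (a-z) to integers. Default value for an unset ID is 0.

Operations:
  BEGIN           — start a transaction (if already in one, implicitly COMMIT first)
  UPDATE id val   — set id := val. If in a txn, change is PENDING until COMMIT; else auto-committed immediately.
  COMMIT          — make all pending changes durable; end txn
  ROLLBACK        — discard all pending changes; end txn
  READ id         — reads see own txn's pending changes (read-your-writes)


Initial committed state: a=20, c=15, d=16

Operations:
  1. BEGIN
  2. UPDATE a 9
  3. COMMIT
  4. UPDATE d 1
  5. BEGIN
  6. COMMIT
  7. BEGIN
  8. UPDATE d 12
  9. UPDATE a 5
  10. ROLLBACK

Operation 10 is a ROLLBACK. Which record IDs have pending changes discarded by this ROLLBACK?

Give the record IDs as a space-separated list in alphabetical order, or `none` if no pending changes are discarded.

Initial committed: {a=20, c=15, d=16}
Op 1: BEGIN: in_txn=True, pending={}
Op 2: UPDATE a=9 (pending; pending now {a=9})
Op 3: COMMIT: merged ['a'] into committed; committed now {a=9, c=15, d=16}
Op 4: UPDATE d=1 (auto-commit; committed d=1)
Op 5: BEGIN: in_txn=True, pending={}
Op 6: COMMIT: merged [] into committed; committed now {a=9, c=15, d=1}
Op 7: BEGIN: in_txn=True, pending={}
Op 8: UPDATE d=12 (pending; pending now {d=12})
Op 9: UPDATE a=5 (pending; pending now {a=5, d=12})
Op 10: ROLLBACK: discarded pending ['a', 'd']; in_txn=False
ROLLBACK at op 10 discards: ['a', 'd']

Answer: a d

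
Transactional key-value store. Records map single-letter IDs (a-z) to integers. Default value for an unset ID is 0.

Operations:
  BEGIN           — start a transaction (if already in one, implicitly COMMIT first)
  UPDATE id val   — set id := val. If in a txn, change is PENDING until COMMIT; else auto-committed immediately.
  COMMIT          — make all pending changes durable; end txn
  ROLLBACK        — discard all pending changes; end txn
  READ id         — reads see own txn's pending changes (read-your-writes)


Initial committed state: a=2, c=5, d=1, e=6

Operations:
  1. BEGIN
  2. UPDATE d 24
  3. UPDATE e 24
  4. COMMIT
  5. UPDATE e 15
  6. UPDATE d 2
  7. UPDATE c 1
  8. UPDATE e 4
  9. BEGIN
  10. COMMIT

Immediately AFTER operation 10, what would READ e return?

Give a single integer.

Answer: 4

Derivation:
Initial committed: {a=2, c=5, d=1, e=6}
Op 1: BEGIN: in_txn=True, pending={}
Op 2: UPDATE d=24 (pending; pending now {d=24})
Op 3: UPDATE e=24 (pending; pending now {d=24, e=24})
Op 4: COMMIT: merged ['d', 'e'] into committed; committed now {a=2, c=5, d=24, e=24}
Op 5: UPDATE e=15 (auto-commit; committed e=15)
Op 6: UPDATE d=2 (auto-commit; committed d=2)
Op 7: UPDATE c=1 (auto-commit; committed c=1)
Op 8: UPDATE e=4 (auto-commit; committed e=4)
Op 9: BEGIN: in_txn=True, pending={}
Op 10: COMMIT: merged [] into committed; committed now {a=2, c=1, d=2, e=4}
After op 10: visible(e) = 4 (pending={}, committed={a=2, c=1, d=2, e=4})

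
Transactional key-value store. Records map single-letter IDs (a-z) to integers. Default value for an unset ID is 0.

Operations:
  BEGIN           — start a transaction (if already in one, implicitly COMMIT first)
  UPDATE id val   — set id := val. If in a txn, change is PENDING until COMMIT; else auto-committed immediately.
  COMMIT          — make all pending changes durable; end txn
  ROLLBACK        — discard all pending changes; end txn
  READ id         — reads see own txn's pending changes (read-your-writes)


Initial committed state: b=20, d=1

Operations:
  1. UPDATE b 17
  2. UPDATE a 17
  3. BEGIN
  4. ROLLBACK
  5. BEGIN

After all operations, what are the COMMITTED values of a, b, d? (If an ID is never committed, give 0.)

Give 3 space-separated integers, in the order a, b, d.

Initial committed: {b=20, d=1}
Op 1: UPDATE b=17 (auto-commit; committed b=17)
Op 2: UPDATE a=17 (auto-commit; committed a=17)
Op 3: BEGIN: in_txn=True, pending={}
Op 4: ROLLBACK: discarded pending []; in_txn=False
Op 5: BEGIN: in_txn=True, pending={}
Final committed: {a=17, b=17, d=1}

Answer: 17 17 1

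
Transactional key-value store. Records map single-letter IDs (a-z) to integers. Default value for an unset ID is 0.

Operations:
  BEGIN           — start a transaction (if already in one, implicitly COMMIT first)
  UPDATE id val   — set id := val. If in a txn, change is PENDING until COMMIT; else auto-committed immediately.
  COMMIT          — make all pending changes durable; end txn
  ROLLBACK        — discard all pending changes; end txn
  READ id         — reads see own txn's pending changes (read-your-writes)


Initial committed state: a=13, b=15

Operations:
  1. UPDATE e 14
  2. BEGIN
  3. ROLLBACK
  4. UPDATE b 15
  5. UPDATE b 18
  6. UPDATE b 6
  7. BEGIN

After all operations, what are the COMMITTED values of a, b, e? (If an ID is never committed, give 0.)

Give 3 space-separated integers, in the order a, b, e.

Initial committed: {a=13, b=15}
Op 1: UPDATE e=14 (auto-commit; committed e=14)
Op 2: BEGIN: in_txn=True, pending={}
Op 3: ROLLBACK: discarded pending []; in_txn=False
Op 4: UPDATE b=15 (auto-commit; committed b=15)
Op 5: UPDATE b=18 (auto-commit; committed b=18)
Op 6: UPDATE b=6 (auto-commit; committed b=6)
Op 7: BEGIN: in_txn=True, pending={}
Final committed: {a=13, b=6, e=14}

Answer: 13 6 14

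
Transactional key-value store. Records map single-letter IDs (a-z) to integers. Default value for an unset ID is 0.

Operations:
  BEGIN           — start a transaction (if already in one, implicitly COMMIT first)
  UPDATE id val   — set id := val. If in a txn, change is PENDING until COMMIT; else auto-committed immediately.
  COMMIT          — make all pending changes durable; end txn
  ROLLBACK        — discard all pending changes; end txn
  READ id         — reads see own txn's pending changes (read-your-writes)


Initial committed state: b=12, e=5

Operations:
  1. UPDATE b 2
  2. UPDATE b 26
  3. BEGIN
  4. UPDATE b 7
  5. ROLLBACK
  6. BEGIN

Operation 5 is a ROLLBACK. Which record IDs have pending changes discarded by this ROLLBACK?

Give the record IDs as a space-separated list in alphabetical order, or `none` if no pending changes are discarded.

Answer: b

Derivation:
Initial committed: {b=12, e=5}
Op 1: UPDATE b=2 (auto-commit; committed b=2)
Op 2: UPDATE b=26 (auto-commit; committed b=26)
Op 3: BEGIN: in_txn=True, pending={}
Op 4: UPDATE b=7 (pending; pending now {b=7})
Op 5: ROLLBACK: discarded pending ['b']; in_txn=False
Op 6: BEGIN: in_txn=True, pending={}
ROLLBACK at op 5 discards: ['b']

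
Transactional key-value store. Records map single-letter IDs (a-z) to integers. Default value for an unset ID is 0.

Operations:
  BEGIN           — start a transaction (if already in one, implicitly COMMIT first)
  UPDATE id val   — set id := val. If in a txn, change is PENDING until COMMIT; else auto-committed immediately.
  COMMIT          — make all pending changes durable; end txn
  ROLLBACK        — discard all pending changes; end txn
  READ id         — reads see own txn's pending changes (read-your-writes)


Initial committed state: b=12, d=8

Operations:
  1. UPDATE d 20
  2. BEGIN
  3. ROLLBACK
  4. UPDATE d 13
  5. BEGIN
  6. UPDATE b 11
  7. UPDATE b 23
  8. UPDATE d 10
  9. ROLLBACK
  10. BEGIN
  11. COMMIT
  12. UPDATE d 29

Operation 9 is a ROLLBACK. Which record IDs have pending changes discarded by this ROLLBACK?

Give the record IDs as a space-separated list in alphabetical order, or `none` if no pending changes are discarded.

Answer: b d

Derivation:
Initial committed: {b=12, d=8}
Op 1: UPDATE d=20 (auto-commit; committed d=20)
Op 2: BEGIN: in_txn=True, pending={}
Op 3: ROLLBACK: discarded pending []; in_txn=False
Op 4: UPDATE d=13 (auto-commit; committed d=13)
Op 5: BEGIN: in_txn=True, pending={}
Op 6: UPDATE b=11 (pending; pending now {b=11})
Op 7: UPDATE b=23 (pending; pending now {b=23})
Op 8: UPDATE d=10 (pending; pending now {b=23, d=10})
Op 9: ROLLBACK: discarded pending ['b', 'd']; in_txn=False
Op 10: BEGIN: in_txn=True, pending={}
Op 11: COMMIT: merged [] into committed; committed now {b=12, d=13}
Op 12: UPDATE d=29 (auto-commit; committed d=29)
ROLLBACK at op 9 discards: ['b', 'd']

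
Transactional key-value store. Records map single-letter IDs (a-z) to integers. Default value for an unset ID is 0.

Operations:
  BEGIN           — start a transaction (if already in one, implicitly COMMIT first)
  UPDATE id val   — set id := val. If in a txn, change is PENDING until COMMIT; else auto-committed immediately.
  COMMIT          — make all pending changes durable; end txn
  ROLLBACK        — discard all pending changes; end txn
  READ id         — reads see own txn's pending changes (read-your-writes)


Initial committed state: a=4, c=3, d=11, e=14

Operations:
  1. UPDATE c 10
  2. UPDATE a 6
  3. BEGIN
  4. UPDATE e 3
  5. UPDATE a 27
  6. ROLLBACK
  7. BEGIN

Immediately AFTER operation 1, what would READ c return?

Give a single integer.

Answer: 10

Derivation:
Initial committed: {a=4, c=3, d=11, e=14}
Op 1: UPDATE c=10 (auto-commit; committed c=10)
After op 1: visible(c) = 10 (pending={}, committed={a=4, c=10, d=11, e=14})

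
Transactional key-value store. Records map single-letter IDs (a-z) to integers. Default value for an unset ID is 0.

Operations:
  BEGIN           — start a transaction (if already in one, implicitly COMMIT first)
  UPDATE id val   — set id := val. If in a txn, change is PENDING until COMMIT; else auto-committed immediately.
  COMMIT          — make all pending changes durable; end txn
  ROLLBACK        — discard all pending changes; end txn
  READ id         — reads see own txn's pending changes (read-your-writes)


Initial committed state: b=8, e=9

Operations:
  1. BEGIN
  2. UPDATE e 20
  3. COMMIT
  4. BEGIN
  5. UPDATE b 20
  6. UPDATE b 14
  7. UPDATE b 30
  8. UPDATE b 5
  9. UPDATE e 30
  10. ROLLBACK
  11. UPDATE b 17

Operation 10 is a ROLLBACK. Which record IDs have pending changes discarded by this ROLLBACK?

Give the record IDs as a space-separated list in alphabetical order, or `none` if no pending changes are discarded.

Answer: b e

Derivation:
Initial committed: {b=8, e=9}
Op 1: BEGIN: in_txn=True, pending={}
Op 2: UPDATE e=20 (pending; pending now {e=20})
Op 3: COMMIT: merged ['e'] into committed; committed now {b=8, e=20}
Op 4: BEGIN: in_txn=True, pending={}
Op 5: UPDATE b=20 (pending; pending now {b=20})
Op 6: UPDATE b=14 (pending; pending now {b=14})
Op 7: UPDATE b=30 (pending; pending now {b=30})
Op 8: UPDATE b=5 (pending; pending now {b=5})
Op 9: UPDATE e=30 (pending; pending now {b=5, e=30})
Op 10: ROLLBACK: discarded pending ['b', 'e']; in_txn=False
Op 11: UPDATE b=17 (auto-commit; committed b=17)
ROLLBACK at op 10 discards: ['b', 'e']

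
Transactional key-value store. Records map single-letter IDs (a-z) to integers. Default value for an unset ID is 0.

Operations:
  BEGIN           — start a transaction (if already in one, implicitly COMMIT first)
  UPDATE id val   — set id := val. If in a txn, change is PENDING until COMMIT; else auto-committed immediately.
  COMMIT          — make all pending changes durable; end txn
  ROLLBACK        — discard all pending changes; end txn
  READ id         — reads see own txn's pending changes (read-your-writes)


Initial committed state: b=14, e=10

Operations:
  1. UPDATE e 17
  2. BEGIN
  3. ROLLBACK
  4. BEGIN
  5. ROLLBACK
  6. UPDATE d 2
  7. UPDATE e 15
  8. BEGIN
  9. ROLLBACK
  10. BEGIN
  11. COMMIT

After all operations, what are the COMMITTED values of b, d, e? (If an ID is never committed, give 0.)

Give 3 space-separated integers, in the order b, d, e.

Initial committed: {b=14, e=10}
Op 1: UPDATE e=17 (auto-commit; committed e=17)
Op 2: BEGIN: in_txn=True, pending={}
Op 3: ROLLBACK: discarded pending []; in_txn=False
Op 4: BEGIN: in_txn=True, pending={}
Op 5: ROLLBACK: discarded pending []; in_txn=False
Op 6: UPDATE d=2 (auto-commit; committed d=2)
Op 7: UPDATE e=15 (auto-commit; committed e=15)
Op 8: BEGIN: in_txn=True, pending={}
Op 9: ROLLBACK: discarded pending []; in_txn=False
Op 10: BEGIN: in_txn=True, pending={}
Op 11: COMMIT: merged [] into committed; committed now {b=14, d=2, e=15}
Final committed: {b=14, d=2, e=15}

Answer: 14 2 15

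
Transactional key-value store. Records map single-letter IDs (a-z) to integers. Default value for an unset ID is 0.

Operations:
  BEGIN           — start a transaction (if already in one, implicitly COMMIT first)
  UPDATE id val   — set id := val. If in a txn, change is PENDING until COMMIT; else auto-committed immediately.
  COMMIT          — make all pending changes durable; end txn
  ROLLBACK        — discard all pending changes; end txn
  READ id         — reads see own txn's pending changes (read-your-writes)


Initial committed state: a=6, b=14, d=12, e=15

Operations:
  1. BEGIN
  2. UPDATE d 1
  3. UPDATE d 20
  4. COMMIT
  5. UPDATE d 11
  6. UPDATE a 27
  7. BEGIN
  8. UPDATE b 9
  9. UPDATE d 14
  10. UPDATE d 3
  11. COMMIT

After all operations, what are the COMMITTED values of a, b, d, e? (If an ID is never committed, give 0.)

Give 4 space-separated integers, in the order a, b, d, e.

Initial committed: {a=6, b=14, d=12, e=15}
Op 1: BEGIN: in_txn=True, pending={}
Op 2: UPDATE d=1 (pending; pending now {d=1})
Op 3: UPDATE d=20 (pending; pending now {d=20})
Op 4: COMMIT: merged ['d'] into committed; committed now {a=6, b=14, d=20, e=15}
Op 5: UPDATE d=11 (auto-commit; committed d=11)
Op 6: UPDATE a=27 (auto-commit; committed a=27)
Op 7: BEGIN: in_txn=True, pending={}
Op 8: UPDATE b=9 (pending; pending now {b=9})
Op 9: UPDATE d=14 (pending; pending now {b=9, d=14})
Op 10: UPDATE d=3 (pending; pending now {b=9, d=3})
Op 11: COMMIT: merged ['b', 'd'] into committed; committed now {a=27, b=9, d=3, e=15}
Final committed: {a=27, b=9, d=3, e=15}

Answer: 27 9 3 15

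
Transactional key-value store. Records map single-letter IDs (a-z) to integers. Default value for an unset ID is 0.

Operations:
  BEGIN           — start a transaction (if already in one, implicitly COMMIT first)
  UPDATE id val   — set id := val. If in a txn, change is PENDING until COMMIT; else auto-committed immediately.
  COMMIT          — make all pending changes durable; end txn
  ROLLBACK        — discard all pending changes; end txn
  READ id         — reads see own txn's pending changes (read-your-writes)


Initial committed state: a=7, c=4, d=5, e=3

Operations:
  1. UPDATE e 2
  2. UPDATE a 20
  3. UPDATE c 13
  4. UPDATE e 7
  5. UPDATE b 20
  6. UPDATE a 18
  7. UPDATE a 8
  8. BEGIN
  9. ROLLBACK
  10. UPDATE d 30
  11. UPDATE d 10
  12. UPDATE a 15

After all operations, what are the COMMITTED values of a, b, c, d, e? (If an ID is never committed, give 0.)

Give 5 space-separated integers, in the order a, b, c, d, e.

Initial committed: {a=7, c=4, d=5, e=3}
Op 1: UPDATE e=2 (auto-commit; committed e=2)
Op 2: UPDATE a=20 (auto-commit; committed a=20)
Op 3: UPDATE c=13 (auto-commit; committed c=13)
Op 4: UPDATE e=7 (auto-commit; committed e=7)
Op 5: UPDATE b=20 (auto-commit; committed b=20)
Op 6: UPDATE a=18 (auto-commit; committed a=18)
Op 7: UPDATE a=8 (auto-commit; committed a=8)
Op 8: BEGIN: in_txn=True, pending={}
Op 9: ROLLBACK: discarded pending []; in_txn=False
Op 10: UPDATE d=30 (auto-commit; committed d=30)
Op 11: UPDATE d=10 (auto-commit; committed d=10)
Op 12: UPDATE a=15 (auto-commit; committed a=15)
Final committed: {a=15, b=20, c=13, d=10, e=7}

Answer: 15 20 13 10 7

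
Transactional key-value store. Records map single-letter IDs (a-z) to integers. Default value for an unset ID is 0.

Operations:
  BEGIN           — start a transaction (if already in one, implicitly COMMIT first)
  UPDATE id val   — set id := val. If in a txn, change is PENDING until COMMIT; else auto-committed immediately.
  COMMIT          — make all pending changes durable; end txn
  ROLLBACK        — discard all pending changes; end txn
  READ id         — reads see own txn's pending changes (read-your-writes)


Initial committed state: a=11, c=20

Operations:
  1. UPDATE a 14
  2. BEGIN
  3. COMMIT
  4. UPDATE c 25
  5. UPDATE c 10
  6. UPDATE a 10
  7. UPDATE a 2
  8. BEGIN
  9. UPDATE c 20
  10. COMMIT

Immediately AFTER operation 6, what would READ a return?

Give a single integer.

Initial committed: {a=11, c=20}
Op 1: UPDATE a=14 (auto-commit; committed a=14)
Op 2: BEGIN: in_txn=True, pending={}
Op 3: COMMIT: merged [] into committed; committed now {a=14, c=20}
Op 4: UPDATE c=25 (auto-commit; committed c=25)
Op 5: UPDATE c=10 (auto-commit; committed c=10)
Op 6: UPDATE a=10 (auto-commit; committed a=10)
After op 6: visible(a) = 10 (pending={}, committed={a=10, c=10})

Answer: 10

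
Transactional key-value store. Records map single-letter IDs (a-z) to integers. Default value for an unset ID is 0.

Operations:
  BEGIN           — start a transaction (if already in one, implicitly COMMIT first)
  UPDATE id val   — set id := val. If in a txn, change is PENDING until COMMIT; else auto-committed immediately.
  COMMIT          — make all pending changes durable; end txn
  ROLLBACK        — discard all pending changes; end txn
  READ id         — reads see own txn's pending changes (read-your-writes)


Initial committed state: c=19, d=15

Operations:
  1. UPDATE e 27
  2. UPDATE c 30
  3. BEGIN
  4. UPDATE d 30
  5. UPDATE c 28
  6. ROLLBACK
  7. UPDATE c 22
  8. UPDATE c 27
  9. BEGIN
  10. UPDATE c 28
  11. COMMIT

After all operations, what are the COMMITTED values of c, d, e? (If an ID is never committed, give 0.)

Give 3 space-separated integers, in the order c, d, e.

Answer: 28 15 27

Derivation:
Initial committed: {c=19, d=15}
Op 1: UPDATE e=27 (auto-commit; committed e=27)
Op 2: UPDATE c=30 (auto-commit; committed c=30)
Op 3: BEGIN: in_txn=True, pending={}
Op 4: UPDATE d=30 (pending; pending now {d=30})
Op 5: UPDATE c=28 (pending; pending now {c=28, d=30})
Op 6: ROLLBACK: discarded pending ['c', 'd']; in_txn=False
Op 7: UPDATE c=22 (auto-commit; committed c=22)
Op 8: UPDATE c=27 (auto-commit; committed c=27)
Op 9: BEGIN: in_txn=True, pending={}
Op 10: UPDATE c=28 (pending; pending now {c=28})
Op 11: COMMIT: merged ['c'] into committed; committed now {c=28, d=15, e=27}
Final committed: {c=28, d=15, e=27}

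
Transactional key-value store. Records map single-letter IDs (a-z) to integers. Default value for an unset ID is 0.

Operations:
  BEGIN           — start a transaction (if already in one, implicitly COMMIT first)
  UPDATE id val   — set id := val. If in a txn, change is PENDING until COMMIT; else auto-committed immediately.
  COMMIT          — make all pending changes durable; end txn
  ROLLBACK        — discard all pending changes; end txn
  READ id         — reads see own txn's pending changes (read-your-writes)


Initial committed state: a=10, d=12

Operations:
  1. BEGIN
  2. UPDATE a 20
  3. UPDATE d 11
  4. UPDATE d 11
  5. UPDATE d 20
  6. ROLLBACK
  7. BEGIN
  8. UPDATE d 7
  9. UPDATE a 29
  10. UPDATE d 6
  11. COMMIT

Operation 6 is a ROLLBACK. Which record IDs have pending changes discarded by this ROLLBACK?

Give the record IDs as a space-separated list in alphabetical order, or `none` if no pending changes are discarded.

Answer: a d

Derivation:
Initial committed: {a=10, d=12}
Op 1: BEGIN: in_txn=True, pending={}
Op 2: UPDATE a=20 (pending; pending now {a=20})
Op 3: UPDATE d=11 (pending; pending now {a=20, d=11})
Op 4: UPDATE d=11 (pending; pending now {a=20, d=11})
Op 5: UPDATE d=20 (pending; pending now {a=20, d=20})
Op 6: ROLLBACK: discarded pending ['a', 'd']; in_txn=False
Op 7: BEGIN: in_txn=True, pending={}
Op 8: UPDATE d=7 (pending; pending now {d=7})
Op 9: UPDATE a=29 (pending; pending now {a=29, d=7})
Op 10: UPDATE d=6 (pending; pending now {a=29, d=6})
Op 11: COMMIT: merged ['a', 'd'] into committed; committed now {a=29, d=6}
ROLLBACK at op 6 discards: ['a', 'd']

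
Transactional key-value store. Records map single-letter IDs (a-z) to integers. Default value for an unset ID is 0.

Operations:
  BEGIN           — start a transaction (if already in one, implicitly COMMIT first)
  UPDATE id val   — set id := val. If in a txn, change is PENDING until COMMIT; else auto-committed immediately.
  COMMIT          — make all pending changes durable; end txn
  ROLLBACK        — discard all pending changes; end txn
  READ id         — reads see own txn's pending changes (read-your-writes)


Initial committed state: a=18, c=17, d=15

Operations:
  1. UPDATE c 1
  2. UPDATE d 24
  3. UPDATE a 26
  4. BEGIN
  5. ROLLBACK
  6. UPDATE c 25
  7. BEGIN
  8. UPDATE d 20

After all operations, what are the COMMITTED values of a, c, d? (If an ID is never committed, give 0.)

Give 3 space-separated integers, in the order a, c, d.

Initial committed: {a=18, c=17, d=15}
Op 1: UPDATE c=1 (auto-commit; committed c=1)
Op 2: UPDATE d=24 (auto-commit; committed d=24)
Op 3: UPDATE a=26 (auto-commit; committed a=26)
Op 4: BEGIN: in_txn=True, pending={}
Op 5: ROLLBACK: discarded pending []; in_txn=False
Op 6: UPDATE c=25 (auto-commit; committed c=25)
Op 7: BEGIN: in_txn=True, pending={}
Op 8: UPDATE d=20 (pending; pending now {d=20})
Final committed: {a=26, c=25, d=24}

Answer: 26 25 24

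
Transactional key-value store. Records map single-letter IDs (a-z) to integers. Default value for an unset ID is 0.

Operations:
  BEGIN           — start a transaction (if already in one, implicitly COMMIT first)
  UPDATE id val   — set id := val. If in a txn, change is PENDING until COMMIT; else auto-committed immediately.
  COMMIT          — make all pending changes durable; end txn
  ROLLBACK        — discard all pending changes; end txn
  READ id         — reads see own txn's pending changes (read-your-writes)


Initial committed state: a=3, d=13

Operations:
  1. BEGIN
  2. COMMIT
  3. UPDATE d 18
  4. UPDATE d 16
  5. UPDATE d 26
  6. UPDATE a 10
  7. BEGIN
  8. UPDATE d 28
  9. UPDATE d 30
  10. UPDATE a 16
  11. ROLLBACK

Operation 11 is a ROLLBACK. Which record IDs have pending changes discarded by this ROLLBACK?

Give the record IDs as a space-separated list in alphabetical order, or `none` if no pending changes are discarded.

Initial committed: {a=3, d=13}
Op 1: BEGIN: in_txn=True, pending={}
Op 2: COMMIT: merged [] into committed; committed now {a=3, d=13}
Op 3: UPDATE d=18 (auto-commit; committed d=18)
Op 4: UPDATE d=16 (auto-commit; committed d=16)
Op 5: UPDATE d=26 (auto-commit; committed d=26)
Op 6: UPDATE a=10 (auto-commit; committed a=10)
Op 7: BEGIN: in_txn=True, pending={}
Op 8: UPDATE d=28 (pending; pending now {d=28})
Op 9: UPDATE d=30 (pending; pending now {d=30})
Op 10: UPDATE a=16 (pending; pending now {a=16, d=30})
Op 11: ROLLBACK: discarded pending ['a', 'd']; in_txn=False
ROLLBACK at op 11 discards: ['a', 'd']

Answer: a d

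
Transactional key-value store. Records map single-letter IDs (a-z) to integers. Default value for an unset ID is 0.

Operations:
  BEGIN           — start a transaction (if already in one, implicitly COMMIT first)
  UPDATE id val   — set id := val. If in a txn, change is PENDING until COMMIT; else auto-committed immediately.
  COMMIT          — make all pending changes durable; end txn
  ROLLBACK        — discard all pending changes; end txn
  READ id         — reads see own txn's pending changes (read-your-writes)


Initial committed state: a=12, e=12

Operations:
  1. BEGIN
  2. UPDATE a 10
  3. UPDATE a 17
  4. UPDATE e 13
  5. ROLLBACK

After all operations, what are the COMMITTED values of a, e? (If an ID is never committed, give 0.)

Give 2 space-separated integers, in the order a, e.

Initial committed: {a=12, e=12}
Op 1: BEGIN: in_txn=True, pending={}
Op 2: UPDATE a=10 (pending; pending now {a=10})
Op 3: UPDATE a=17 (pending; pending now {a=17})
Op 4: UPDATE e=13 (pending; pending now {a=17, e=13})
Op 5: ROLLBACK: discarded pending ['a', 'e']; in_txn=False
Final committed: {a=12, e=12}

Answer: 12 12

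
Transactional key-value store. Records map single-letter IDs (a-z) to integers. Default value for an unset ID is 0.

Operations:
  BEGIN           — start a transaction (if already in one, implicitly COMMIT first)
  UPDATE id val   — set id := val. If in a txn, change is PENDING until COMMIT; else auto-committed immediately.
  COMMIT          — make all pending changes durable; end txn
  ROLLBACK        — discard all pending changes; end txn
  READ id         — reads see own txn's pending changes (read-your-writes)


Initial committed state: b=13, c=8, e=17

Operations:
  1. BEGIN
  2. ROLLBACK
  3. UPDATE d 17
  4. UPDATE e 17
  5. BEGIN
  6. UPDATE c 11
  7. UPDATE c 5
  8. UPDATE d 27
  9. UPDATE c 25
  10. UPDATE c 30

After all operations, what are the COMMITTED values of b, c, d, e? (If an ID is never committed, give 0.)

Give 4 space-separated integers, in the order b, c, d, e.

Initial committed: {b=13, c=8, e=17}
Op 1: BEGIN: in_txn=True, pending={}
Op 2: ROLLBACK: discarded pending []; in_txn=False
Op 3: UPDATE d=17 (auto-commit; committed d=17)
Op 4: UPDATE e=17 (auto-commit; committed e=17)
Op 5: BEGIN: in_txn=True, pending={}
Op 6: UPDATE c=11 (pending; pending now {c=11})
Op 7: UPDATE c=5 (pending; pending now {c=5})
Op 8: UPDATE d=27 (pending; pending now {c=5, d=27})
Op 9: UPDATE c=25 (pending; pending now {c=25, d=27})
Op 10: UPDATE c=30 (pending; pending now {c=30, d=27})
Final committed: {b=13, c=8, d=17, e=17}

Answer: 13 8 17 17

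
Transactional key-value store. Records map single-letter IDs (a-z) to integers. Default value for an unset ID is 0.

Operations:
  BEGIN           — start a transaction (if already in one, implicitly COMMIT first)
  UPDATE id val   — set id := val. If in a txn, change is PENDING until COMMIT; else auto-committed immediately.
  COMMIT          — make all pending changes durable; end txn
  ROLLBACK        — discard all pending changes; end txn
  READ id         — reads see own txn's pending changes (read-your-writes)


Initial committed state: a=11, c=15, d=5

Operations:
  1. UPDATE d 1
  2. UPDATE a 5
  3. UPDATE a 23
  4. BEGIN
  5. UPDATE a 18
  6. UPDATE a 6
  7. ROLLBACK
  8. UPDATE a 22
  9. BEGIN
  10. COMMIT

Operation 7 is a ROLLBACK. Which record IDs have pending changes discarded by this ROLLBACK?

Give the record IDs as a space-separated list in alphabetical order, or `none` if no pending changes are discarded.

Initial committed: {a=11, c=15, d=5}
Op 1: UPDATE d=1 (auto-commit; committed d=1)
Op 2: UPDATE a=5 (auto-commit; committed a=5)
Op 3: UPDATE a=23 (auto-commit; committed a=23)
Op 4: BEGIN: in_txn=True, pending={}
Op 5: UPDATE a=18 (pending; pending now {a=18})
Op 6: UPDATE a=6 (pending; pending now {a=6})
Op 7: ROLLBACK: discarded pending ['a']; in_txn=False
Op 8: UPDATE a=22 (auto-commit; committed a=22)
Op 9: BEGIN: in_txn=True, pending={}
Op 10: COMMIT: merged [] into committed; committed now {a=22, c=15, d=1}
ROLLBACK at op 7 discards: ['a']

Answer: a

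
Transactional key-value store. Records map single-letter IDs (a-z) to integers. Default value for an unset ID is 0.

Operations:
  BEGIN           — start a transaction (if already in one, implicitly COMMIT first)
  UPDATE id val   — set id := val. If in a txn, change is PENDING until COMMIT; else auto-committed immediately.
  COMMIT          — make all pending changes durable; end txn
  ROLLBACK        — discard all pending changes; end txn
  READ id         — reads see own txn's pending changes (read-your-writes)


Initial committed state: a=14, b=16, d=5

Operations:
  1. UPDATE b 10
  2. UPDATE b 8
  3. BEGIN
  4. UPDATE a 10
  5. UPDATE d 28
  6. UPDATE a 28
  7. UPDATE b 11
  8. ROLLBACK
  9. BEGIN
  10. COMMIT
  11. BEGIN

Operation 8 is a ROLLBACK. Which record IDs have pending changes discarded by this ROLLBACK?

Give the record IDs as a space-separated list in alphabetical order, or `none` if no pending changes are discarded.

Initial committed: {a=14, b=16, d=5}
Op 1: UPDATE b=10 (auto-commit; committed b=10)
Op 2: UPDATE b=8 (auto-commit; committed b=8)
Op 3: BEGIN: in_txn=True, pending={}
Op 4: UPDATE a=10 (pending; pending now {a=10})
Op 5: UPDATE d=28 (pending; pending now {a=10, d=28})
Op 6: UPDATE a=28 (pending; pending now {a=28, d=28})
Op 7: UPDATE b=11 (pending; pending now {a=28, b=11, d=28})
Op 8: ROLLBACK: discarded pending ['a', 'b', 'd']; in_txn=False
Op 9: BEGIN: in_txn=True, pending={}
Op 10: COMMIT: merged [] into committed; committed now {a=14, b=8, d=5}
Op 11: BEGIN: in_txn=True, pending={}
ROLLBACK at op 8 discards: ['a', 'b', 'd']

Answer: a b d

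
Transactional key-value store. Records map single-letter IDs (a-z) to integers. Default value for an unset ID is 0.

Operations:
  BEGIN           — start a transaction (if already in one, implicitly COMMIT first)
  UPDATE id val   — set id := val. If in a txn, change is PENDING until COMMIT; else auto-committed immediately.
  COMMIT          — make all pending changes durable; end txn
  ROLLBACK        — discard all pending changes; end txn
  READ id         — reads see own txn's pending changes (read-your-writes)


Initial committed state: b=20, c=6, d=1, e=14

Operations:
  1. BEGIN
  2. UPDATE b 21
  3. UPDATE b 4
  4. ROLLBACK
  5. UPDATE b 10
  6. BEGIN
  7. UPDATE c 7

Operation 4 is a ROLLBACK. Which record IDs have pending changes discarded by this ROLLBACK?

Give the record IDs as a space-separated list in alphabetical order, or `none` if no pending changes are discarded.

Initial committed: {b=20, c=6, d=1, e=14}
Op 1: BEGIN: in_txn=True, pending={}
Op 2: UPDATE b=21 (pending; pending now {b=21})
Op 3: UPDATE b=4 (pending; pending now {b=4})
Op 4: ROLLBACK: discarded pending ['b']; in_txn=False
Op 5: UPDATE b=10 (auto-commit; committed b=10)
Op 6: BEGIN: in_txn=True, pending={}
Op 7: UPDATE c=7 (pending; pending now {c=7})
ROLLBACK at op 4 discards: ['b']

Answer: b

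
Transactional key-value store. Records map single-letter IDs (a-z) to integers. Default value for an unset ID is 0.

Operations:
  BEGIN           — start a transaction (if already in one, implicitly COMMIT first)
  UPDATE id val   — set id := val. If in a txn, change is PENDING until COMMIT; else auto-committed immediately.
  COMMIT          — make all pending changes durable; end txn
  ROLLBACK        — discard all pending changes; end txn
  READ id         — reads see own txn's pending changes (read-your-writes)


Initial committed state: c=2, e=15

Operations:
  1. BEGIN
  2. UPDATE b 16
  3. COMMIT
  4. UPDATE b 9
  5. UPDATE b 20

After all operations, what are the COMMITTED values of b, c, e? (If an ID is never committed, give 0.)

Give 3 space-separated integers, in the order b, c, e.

Answer: 20 2 15

Derivation:
Initial committed: {c=2, e=15}
Op 1: BEGIN: in_txn=True, pending={}
Op 2: UPDATE b=16 (pending; pending now {b=16})
Op 3: COMMIT: merged ['b'] into committed; committed now {b=16, c=2, e=15}
Op 4: UPDATE b=9 (auto-commit; committed b=9)
Op 5: UPDATE b=20 (auto-commit; committed b=20)
Final committed: {b=20, c=2, e=15}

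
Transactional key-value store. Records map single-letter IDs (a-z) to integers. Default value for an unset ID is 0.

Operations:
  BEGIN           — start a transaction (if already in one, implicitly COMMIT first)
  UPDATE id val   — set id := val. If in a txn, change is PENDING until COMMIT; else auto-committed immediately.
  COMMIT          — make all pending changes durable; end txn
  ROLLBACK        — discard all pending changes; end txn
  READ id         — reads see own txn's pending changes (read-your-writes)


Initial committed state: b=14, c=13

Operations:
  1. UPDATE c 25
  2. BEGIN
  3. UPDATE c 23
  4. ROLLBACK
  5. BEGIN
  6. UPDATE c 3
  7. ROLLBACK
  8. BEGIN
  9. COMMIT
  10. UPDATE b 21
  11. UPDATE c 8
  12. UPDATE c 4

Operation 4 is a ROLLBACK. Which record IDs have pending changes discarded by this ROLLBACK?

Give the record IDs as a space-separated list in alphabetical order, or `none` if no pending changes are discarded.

Initial committed: {b=14, c=13}
Op 1: UPDATE c=25 (auto-commit; committed c=25)
Op 2: BEGIN: in_txn=True, pending={}
Op 3: UPDATE c=23 (pending; pending now {c=23})
Op 4: ROLLBACK: discarded pending ['c']; in_txn=False
Op 5: BEGIN: in_txn=True, pending={}
Op 6: UPDATE c=3 (pending; pending now {c=3})
Op 7: ROLLBACK: discarded pending ['c']; in_txn=False
Op 8: BEGIN: in_txn=True, pending={}
Op 9: COMMIT: merged [] into committed; committed now {b=14, c=25}
Op 10: UPDATE b=21 (auto-commit; committed b=21)
Op 11: UPDATE c=8 (auto-commit; committed c=8)
Op 12: UPDATE c=4 (auto-commit; committed c=4)
ROLLBACK at op 4 discards: ['c']

Answer: c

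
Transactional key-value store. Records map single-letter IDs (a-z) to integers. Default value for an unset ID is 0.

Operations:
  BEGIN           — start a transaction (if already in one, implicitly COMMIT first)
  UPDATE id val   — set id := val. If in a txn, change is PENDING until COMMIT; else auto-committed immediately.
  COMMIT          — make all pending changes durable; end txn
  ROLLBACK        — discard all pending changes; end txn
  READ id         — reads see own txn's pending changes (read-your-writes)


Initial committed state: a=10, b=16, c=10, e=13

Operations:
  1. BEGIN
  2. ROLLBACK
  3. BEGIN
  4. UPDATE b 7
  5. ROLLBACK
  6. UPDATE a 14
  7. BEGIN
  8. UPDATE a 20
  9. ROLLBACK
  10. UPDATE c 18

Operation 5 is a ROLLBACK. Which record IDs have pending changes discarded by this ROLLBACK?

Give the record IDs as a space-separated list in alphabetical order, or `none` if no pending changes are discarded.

Answer: b

Derivation:
Initial committed: {a=10, b=16, c=10, e=13}
Op 1: BEGIN: in_txn=True, pending={}
Op 2: ROLLBACK: discarded pending []; in_txn=False
Op 3: BEGIN: in_txn=True, pending={}
Op 4: UPDATE b=7 (pending; pending now {b=7})
Op 5: ROLLBACK: discarded pending ['b']; in_txn=False
Op 6: UPDATE a=14 (auto-commit; committed a=14)
Op 7: BEGIN: in_txn=True, pending={}
Op 8: UPDATE a=20 (pending; pending now {a=20})
Op 9: ROLLBACK: discarded pending ['a']; in_txn=False
Op 10: UPDATE c=18 (auto-commit; committed c=18)
ROLLBACK at op 5 discards: ['b']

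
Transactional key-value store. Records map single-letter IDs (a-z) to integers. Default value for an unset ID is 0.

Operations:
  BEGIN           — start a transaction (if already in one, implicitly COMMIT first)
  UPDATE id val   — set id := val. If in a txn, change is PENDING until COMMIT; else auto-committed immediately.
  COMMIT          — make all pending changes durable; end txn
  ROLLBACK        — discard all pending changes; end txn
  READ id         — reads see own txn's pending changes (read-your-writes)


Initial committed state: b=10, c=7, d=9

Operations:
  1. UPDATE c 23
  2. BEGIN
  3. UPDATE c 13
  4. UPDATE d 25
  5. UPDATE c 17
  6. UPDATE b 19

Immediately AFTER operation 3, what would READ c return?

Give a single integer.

Initial committed: {b=10, c=7, d=9}
Op 1: UPDATE c=23 (auto-commit; committed c=23)
Op 2: BEGIN: in_txn=True, pending={}
Op 3: UPDATE c=13 (pending; pending now {c=13})
After op 3: visible(c) = 13 (pending={c=13}, committed={b=10, c=23, d=9})

Answer: 13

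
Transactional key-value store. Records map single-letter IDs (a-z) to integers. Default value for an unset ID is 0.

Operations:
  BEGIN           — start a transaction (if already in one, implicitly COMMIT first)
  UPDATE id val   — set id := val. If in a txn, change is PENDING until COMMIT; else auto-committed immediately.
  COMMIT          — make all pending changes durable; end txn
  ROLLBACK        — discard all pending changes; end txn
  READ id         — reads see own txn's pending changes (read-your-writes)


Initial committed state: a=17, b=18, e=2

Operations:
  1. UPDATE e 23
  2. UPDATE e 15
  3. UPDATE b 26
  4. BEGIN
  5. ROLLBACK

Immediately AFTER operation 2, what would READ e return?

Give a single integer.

Initial committed: {a=17, b=18, e=2}
Op 1: UPDATE e=23 (auto-commit; committed e=23)
Op 2: UPDATE e=15 (auto-commit; committed e=15)
After op 2: visible(e) = 15 (pending={}, committed={a=17, b=18, e=15})

Answer: 15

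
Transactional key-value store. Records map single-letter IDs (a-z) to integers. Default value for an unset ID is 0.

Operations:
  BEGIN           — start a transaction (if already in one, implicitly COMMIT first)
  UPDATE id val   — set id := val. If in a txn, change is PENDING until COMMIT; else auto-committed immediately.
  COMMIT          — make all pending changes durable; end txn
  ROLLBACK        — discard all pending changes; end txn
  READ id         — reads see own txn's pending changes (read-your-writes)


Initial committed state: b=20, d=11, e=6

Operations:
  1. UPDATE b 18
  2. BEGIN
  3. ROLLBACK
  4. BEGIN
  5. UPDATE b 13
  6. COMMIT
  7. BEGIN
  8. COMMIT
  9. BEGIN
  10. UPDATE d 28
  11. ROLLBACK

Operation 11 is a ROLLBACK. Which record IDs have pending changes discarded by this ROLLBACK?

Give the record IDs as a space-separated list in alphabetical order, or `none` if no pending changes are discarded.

Initial committed: {b=20, d=11, e=6}
Op 1: UPDATE b=18 (auto-commit; committed b=18)
Op 2: BEGIN: in_txn=True, pending={}
Op 3: ROLLBACK: discarded pending []; in_txn=False
Op 4: BEGIN: in_txn=True, pending={}
Op 5: UPDATE b=13 (pending; pending now {b=13})
Op 6: COMMIT: merged ['b'] into committed; committed now {b=13, d=11, e=6}
Op 7: BEGIN: in_txn=True, pending={}
Op 8: COMMIT: merged [] into committed; committed now {b=13, d=11, e=6}
Op 9: BEGIN: in_txn=True, pending={}
Op 10: UPDATE d=28 (pending; pending now {d=28})
Op 11: ROLLBACK: discarded pending ['d']; in_txn=False
ROLLBACK at op 11 discards: ['d']

Answer: d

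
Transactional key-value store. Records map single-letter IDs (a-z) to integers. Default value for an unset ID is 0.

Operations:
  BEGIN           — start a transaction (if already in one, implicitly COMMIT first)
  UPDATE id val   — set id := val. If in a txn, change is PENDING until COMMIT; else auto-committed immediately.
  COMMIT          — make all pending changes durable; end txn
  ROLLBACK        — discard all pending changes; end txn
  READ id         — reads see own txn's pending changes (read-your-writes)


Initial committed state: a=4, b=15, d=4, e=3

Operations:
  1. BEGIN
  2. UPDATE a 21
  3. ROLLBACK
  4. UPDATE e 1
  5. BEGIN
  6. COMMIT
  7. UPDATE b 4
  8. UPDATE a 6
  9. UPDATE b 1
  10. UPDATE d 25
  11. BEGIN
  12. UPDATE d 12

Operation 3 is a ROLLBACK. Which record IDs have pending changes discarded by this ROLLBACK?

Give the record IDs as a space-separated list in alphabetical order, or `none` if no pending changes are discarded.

Initial committed: {a=4, b=15, d=4, e=3}
Op 1: BEGIN: in_txn=True, pending={}
Op 2: UPDATE a=21 (pending; pending now {a=21})
Op 3: ROLLBACK: discarded pending ['a']; in_txn=False
Op 4: UPDATE e=1 (auto-commit; committed e=1)
Op 5: BEGIN: in_txn=True, pending={}
Op 6: COMMIT: merged [] into committed; committed now {a=4, b=15, d=4, e=1}
Op 7: UPDATE b=4 (auto-commit; committed b=4)
Op 8: UPDATE a=6 (auto-commit; committed a=6)
Op 9: UPDATE b=1 (auto-commit; committed b=1)
Op 10: UPDATE d=25 (auto-commit; committed d=25)
Op 11: BEGIN: in_txn=True, pending={}
Op 12: UPDATE d=12 (pending; pending now {d=12})
ROLLBACK at op 3 discards: ['a']

Answer: a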